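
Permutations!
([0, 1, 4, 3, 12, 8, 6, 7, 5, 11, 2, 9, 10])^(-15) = (2 4 12 10)(5 8)(9 11)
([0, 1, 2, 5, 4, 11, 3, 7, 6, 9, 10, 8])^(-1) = (3 6 8 11 5)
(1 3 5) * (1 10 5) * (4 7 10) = (1 3)(4 7 10 5) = [0, 3, 2, 1, 7, 4, 6, 10, 8, 9, 5]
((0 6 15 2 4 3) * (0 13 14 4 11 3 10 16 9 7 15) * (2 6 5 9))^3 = (0 7)(2 13 10 11 14 16 3 4)(5 15)(6 9)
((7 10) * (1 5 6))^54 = ((1 5 6)(7 10))^54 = (10)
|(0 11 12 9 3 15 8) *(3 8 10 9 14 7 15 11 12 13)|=24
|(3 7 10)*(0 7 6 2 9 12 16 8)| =10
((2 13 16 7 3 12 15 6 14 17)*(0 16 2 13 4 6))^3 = ((0 16 7 3 12 15)(2 4 6 14 17 13))^3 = (0 3)(2 14)(4 17)(6 13)(7 15)(12 16)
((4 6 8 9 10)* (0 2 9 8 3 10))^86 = ((0 2 9)(3 10 4 6))^86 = (0 9 2)(3 4)(6 10)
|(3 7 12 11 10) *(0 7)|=|(0 7 12 11 10 3)|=6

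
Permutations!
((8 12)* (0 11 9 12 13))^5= (0 13 8 12 9 11)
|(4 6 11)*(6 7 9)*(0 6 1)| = |(0 6 11 4 7 9 1)| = 7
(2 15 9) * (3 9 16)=[0, 1, 15, 9, 4, 5, 6, 7, 8, 2, 10, 11, 12, 13, 14, 16, 3]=(2 15 16 3 9)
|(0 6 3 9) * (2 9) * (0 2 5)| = 4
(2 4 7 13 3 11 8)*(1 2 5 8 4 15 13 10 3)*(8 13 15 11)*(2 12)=(15)(1 12 2 11 4 7 10 3 8 5 13)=[0, 12, 11, 8, 7, 13, 6, 10, 5, 9, 3, 4, 2, 1, 14, 15]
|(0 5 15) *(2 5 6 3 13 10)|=|(0 6 3 13 10 2 5 15)|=8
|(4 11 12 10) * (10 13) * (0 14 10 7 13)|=|(0 14 10 4 11 12)(7 13)|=6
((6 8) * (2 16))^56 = (16)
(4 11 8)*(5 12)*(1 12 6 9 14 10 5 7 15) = (1 12 7 15)(4 11 8)(5 6 9 14 10) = [0, 12, 2, 3, 11, 6, 9, 15, 4, 14, 5, 8, 7, 13, 10, 1]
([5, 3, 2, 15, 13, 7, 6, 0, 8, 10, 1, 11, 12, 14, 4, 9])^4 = (0 5 7)(1 10 9 15 3)(4 13 14)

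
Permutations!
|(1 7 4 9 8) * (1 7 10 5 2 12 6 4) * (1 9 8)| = |(1 10 5 2 12 6 4 8 7 9)| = 10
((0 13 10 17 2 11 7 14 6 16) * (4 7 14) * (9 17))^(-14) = (0 11 10 6 17)(2 13 14 9 16)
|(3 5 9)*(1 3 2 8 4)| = 7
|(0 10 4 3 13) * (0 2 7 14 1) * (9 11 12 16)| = 36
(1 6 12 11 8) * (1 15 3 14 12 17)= (1 6 17)(3 14 12 11 8 15)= [0, 6, 2, 14, 4, 5, 17, 7, 15, 9, 10, 8, 11, 13, 12, 3, 16, 1]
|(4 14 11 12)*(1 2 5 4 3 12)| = 6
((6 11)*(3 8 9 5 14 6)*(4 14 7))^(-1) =((3 8 9 5 7 4 14 6 11))^(-1) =(3 11 6 14 4 7 5 9 8)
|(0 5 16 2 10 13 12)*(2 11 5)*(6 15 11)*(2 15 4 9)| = 12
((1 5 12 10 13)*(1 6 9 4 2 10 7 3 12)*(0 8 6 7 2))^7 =(0 6 4 8 9)(1 5)(2 10 13 7 3 12)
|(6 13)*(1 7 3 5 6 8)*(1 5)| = |(1 7 3)(5 6 13 8)| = 12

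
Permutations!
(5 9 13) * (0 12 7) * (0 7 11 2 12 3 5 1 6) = [3, 6, 12, 5, 4, 9, 0, 7, 8, 13, 10, 2, 11, 1] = (0 3 5 9 13 1 6)(2 12 11)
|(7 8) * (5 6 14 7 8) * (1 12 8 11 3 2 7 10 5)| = |(1 12 8 11 3 2 7)(5 6 14 10)| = 28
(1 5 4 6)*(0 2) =(0 2)(1 5 4 6) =[2, 5, 0, 3, 6, 4, 1]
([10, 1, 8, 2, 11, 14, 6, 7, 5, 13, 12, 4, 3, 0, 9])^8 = (0 9 5 2 12)(3 10 13 14 8)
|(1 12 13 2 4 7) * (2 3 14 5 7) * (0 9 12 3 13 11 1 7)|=|(0 9 12 11 1 3 14 5)(2 4)|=8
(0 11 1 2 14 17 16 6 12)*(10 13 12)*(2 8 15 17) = [11, 8, 14, 3, 4, 5, 10, 7, 15, 9, 13, 1, 0, 12, 2, 17, 6, 16] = (0 11 1 8 15 17 16 6 10 13 12)(2 14)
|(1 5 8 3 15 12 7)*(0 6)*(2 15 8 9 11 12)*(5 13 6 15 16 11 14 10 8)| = 30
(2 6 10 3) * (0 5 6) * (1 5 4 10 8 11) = (0 4 10 3 2)(1 5 6 8 11) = [4, 5, 0, 2, 10, 6, 8, 7, 11, 9, 3, 1]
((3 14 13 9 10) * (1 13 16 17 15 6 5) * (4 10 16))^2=(1 9 17 6)(3 4)(5 13 16 15)(10 14)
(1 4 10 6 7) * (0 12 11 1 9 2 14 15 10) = (0 12 11 1 4)(2 14 15 10 6 7 9) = [12, 4, 14, 3, 0, 5, 7, 9, 8, 2, 6, 1, 11, 13, 15, 10]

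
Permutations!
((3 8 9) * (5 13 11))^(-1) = (3 9 8)(5 11 13) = ((3 8 9)(5 13 11))^(-1)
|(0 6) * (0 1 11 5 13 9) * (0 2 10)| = 9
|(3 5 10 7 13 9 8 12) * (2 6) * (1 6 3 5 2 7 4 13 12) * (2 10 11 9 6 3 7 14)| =14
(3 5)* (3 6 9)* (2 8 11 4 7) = (2 8 11 4 7)(3 5 6 9) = [0, 1, 8, 5, 7, 6, 9, 2, 11, 3, 10, 4]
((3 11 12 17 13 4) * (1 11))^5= (1 4 17 11 3 13 12)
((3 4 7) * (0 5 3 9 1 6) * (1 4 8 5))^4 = ((0 1 6)(3 8 5)(4 7 9))^4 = (0 1 6)(3 8 5)(4 7 9)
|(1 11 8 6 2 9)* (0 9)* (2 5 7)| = 9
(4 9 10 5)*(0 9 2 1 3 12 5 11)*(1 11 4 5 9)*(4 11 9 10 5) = (0 1 3 12 10 11)(2 9 5 4) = [1, 3, 9, 12, 2, 4, 6, 7, 8, 5, 11, 0, 10]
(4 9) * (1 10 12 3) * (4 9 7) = [0, 10, 2, 1, 7, 5, 6, 4, 8, 9, 12, 11, 3] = (1 10 12 3)(4 7)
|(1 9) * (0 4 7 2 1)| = |(0 4 7 2 1 9)| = 6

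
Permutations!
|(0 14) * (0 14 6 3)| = 3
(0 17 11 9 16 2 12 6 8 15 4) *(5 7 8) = (0 17 11 9 16 2 12 6 5 7 8 15 4) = [17, 1, 12, 3, 0, 7, 5, 8, 15, 16, 10, 9, 6, 13, 14, 4, 2, 11]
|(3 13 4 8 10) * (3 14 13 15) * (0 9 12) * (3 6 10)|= |(0 9 12)(3 15 6 10 14 13 4 8)|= 24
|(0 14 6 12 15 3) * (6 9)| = 7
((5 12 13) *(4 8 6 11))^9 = (13)(4 8 6 11)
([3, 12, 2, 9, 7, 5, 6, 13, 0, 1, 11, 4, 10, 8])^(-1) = (0 8 13 7 4 11 10 12 1 9 3)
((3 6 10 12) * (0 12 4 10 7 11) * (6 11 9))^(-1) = (0 11 3 12)(4 10)(6 9 7)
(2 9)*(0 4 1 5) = [4, 5, 9, 3, 1, 0, 6, 7, 8, 2] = (0 4 1 5)(2 9)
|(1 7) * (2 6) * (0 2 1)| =|(0 2 6 1 7)| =5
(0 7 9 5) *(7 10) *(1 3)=[10, 3, 2, 1, 4, 0, 6, 9, 8, 5, 7]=(0 10 7 9 5)(1 3)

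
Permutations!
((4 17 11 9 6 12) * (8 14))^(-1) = (4 12 6 9 11 17)(8 14)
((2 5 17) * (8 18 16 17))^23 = ((2 5 8 18 16 17))^23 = (2 17 16 18 8 5)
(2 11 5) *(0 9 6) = (0 9 6)(2 11 5) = [9, 1, 11, 3, 4, 2, 0, 7, 8, 6, 10, 5]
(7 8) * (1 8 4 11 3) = (1 8 7 4 11 3) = [0, 8, 2, 1, 11, 5, 6, 4, 7, 9, 10, 3]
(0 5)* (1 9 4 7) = (0 5)(1 9 4 7) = [5, 9, 2, 3, 7, 0, 6, 1, 8, 4]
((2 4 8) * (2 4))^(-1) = (4 8)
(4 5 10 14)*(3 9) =(3 9)(4 5 10 14) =[0, 1, 2, 9, 5, 10, 6, 7, 8, 3, 14, 11, 12, 13, 4]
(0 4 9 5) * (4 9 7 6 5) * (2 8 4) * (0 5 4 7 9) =(2 8 7 6 4 9) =[0, 1, 8, 3, 9, 5, 4, 6, 7, 2]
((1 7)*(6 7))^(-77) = (1 6 7)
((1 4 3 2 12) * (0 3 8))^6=((0 3 2 12 1 4 8))^6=(0 8 4 1 12 2 3)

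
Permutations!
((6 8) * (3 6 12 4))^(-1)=(3 4 12 8 6)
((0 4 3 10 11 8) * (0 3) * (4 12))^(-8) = ((0 12 4)(3 10 11 8))^(-8) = (0 12 4)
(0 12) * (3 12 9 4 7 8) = (0 9 4 7 8 3 12) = [9, 1, 2, 12, 7, 5, 6, 8, 3, 4, 10, 11, 0]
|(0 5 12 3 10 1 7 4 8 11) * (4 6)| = 11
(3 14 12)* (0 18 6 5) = (0 18 6 5)(3 14 12) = [18, 1, 2, 14, 4, 0, 5, 7, 8, 9, 10, 11, 3, 13, 12, 15, 16, 17, 6]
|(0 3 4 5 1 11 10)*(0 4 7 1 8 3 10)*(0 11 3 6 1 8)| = 20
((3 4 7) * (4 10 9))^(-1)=(3 7 4 9 10)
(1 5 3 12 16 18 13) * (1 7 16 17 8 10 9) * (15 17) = (1 5 3 12 15 17 8 10 9)(7 16 18 13) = [0, 5, 2, 12, 4, 3, 6, 16, 10, 1, 9, 11, 15, 7, 14, 17, 18, 8, 13]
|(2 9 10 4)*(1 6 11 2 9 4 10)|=6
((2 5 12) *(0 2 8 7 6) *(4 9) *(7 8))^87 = (0 12)(2 7)(4 9)(5 6) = ((0 2 5 12 7 6)(4 9))^87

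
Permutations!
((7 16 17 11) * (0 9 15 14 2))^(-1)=(0 2 14 15 9)(7 11 17 16)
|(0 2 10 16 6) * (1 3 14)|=15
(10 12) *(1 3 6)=(1 3 6)(10 12)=[0, 3, 2, 6, 4, 5, 1, 7, 8, 9, 12, 11, 10]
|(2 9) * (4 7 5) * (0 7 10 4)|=|(0 7 5)(2 9)(4 10)|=6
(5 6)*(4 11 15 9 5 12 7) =(4 11 15 9 5 6 12 7) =[0, 1, 2, 3, 11, 6, 12, 4, 8, 5, 10, 15, 7, 13, 14, 9]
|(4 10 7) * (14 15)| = |(4 10 7)(14 15)| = 6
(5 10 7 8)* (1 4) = (1 4)(5 10 7 8) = [0, 4, 2, 3, 1, 10, 6, 8, 5, 9, 7]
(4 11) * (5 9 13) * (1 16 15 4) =(1 16 15 4 11)(5 9 13) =[0, 16, 2, 3, 11, 9, 6, 7, 8, 13, 10, 1, 12, 5, 14, 4, 15]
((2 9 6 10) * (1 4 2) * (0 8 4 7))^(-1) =((0 8 4 2 9 6 10 1 7))^(-1) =(0 7 1 10 6 9 2 4 8)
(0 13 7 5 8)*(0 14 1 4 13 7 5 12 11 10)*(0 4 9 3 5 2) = [7, 9, 0, 5, 13, 8, 6, 12, 14, 3, 4, 10, 11, 2, 1] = (0 7 12 11 10 4 13 2)(1 9 3 5 8 14)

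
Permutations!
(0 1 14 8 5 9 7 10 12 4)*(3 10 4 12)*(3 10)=(0 1 14 8 5 9 7 4)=[1, 14, 2, 3, 0, 9, 6, 4, 5, 7, 10, 11, 12, 13, 8]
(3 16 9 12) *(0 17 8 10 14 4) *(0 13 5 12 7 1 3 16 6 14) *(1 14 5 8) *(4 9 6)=[17, 3, 2, 4, 13, 12, 5, 14, 10, 7, 0, 11, 16, 8, 9, 15, 6, 1]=(0 17 1 3 4 13 8 10)(5 12 16 6)(7 14 9)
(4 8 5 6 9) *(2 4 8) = (2 4)(5 6 9 8) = [0, 1, 4, 3, 2, 6, 9, 7, 5, 8]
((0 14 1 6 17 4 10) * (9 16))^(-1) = ((0 14 1 6 17 4 10)(9 16))^(-1) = (0 10 4 17 6 1 14)(9 16)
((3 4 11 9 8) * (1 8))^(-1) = ((1 8 3 4 11 9))^(-1) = (1 9 11 4 3 8)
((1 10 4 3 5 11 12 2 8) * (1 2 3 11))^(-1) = ((1 10 4 11 12 3 5)(2 8))^(-1) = (1 5 3 12 11 4 10)(2 8)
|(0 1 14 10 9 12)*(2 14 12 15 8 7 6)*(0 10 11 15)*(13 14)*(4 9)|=|(0 1 12 10 4 9)(2 13 14 11 15 8 7 6)|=24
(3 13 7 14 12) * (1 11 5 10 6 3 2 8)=[0, 11, 8, 13, 4, 10, 3, 14, 1, 9, 6, 5, 2, 7, 12]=(1 11 5 10 6 3 13 7 14 12 2 8)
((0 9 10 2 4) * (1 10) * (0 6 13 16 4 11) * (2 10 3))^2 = (0 1 2)(3 11 9)(4 13)(6 16)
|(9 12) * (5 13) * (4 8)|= 2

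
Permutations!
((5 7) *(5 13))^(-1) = ((5 7 13))^(-1) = (5 13 7)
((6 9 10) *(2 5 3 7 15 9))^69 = ((2 5 3 7 15 9 10 6))^69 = (2 9 3 6 15 5 10 7)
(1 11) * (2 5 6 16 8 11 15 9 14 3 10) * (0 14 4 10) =(0 14 3)(1 15 9 4 10 2 5 6 16 8 11) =[14, 15, 5, 0, 10, 6, 16, 7, 11, 4, 2, 1, 12, 13, 3, 9, 8]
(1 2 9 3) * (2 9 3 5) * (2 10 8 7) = (1 9 5 10 8 7 2 3) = [0, 9, 3, 1, 4, 10, 6, 2, 7, 5, 8]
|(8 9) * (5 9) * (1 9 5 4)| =|(1 9 8 4)| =4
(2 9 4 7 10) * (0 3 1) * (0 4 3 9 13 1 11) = (0 9 3 11)(1 4 7 10 2 13) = [9, 4, 13, 11, 7, 5, 6, 10, 8, 3, 2, 0, 12, 1]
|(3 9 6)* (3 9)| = |(6 9)| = 2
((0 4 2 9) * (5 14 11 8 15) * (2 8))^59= ((0 4 8 15 5 14 11 2 9))^59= (0 14 4 11 8 2 15 9 5)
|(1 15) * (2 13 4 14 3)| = |(1 15)(2 13 4 14 3)| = 10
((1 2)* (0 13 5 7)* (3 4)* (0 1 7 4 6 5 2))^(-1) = (0 1 7 2 13)(3 4 5 6)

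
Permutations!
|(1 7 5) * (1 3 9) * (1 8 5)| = 4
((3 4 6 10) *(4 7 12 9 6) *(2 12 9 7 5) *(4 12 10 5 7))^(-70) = ((2 10 3 7 9 6 5)(4 12))^(-70) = (12)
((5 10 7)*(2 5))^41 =(2 5 10 7)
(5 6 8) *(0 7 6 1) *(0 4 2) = (0 7 6 8 5 1 4 2) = [7, 4, 0, 3, 2, 1, 8, 6, 5]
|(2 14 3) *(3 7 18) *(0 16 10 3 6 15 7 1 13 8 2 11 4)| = |(0 16 10 3 11 4)(1 13 8 2 14)(6 15 7 18)| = 60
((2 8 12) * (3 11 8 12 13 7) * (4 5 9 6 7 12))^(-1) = (2 12 13 8 11 3 7 6 9 5 4)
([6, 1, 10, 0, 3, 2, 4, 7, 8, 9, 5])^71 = (0 3 4 6)(2 5 10)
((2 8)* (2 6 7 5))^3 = (2 7 8 5 6) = ((2 8 6 7 5))^3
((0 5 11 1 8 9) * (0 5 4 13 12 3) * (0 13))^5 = (0 4)(3 12 13)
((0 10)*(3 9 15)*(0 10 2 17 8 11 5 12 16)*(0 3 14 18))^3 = (0 8 12 9 18 17 5 3 14 2 11 16 15)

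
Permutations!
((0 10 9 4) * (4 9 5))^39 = ((0 10 5 4))^39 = (0 4 5 10)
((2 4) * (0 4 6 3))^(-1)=(0 3 6 2 4)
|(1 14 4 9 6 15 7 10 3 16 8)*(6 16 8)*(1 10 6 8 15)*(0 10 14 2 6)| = 15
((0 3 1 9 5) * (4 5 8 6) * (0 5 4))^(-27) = ((0 3 1 9 8 6))^(-27) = (0 9)(1 6)(3 8)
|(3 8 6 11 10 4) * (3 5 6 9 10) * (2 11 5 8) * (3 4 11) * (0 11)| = |(0 11 4 8 9 10)(2 3)(5 6)| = 6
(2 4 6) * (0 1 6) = (0 1 6 2 4) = [1, 6, 4, 3, 0, 5, 2]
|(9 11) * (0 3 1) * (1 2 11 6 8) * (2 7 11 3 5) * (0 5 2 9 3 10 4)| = |(0 2 10 4)(1 5 9 6 8)(3 7 11)| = 60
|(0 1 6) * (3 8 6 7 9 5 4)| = 9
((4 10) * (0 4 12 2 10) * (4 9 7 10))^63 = (12)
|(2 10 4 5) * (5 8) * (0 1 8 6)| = |(0 1 8 5 2 10 4 6)| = 8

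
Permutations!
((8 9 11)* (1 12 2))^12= ((1 12 2)(8 9 11))^12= (12)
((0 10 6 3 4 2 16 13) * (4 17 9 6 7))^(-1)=((0 10 7 4 2 16 13)(3 17 9 6))^(-1)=(0 13 16 2 4 7 10)(3 6 9 17)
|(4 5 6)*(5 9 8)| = |(4 9 8 5 6)| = 5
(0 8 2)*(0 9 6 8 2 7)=(0 2 9 6 8 7)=[2, 1, 9, 3, 4, 5, 8, 0, 7, 6]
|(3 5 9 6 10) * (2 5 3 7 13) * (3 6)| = 8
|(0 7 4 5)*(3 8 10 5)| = |(0 7 4 3 8 10 5)| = 7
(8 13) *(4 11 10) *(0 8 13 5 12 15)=(0 8 5 12 15)(4 11 10)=[8, 1, 2, 3, 11, 12, 6, 7, 5, 9, 4, 10, 15, 13, 14, 0]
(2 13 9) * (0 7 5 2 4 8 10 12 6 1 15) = (0 7 5 2 13 9 4 8 10 12 6 1 15) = [7, 15, 13, 3, 8, 2, 1, 5, 10, 4, 12, 11, 6, 9, 14, 0]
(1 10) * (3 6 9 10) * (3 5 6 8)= (1 5 6 9 10)(3 8)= [0, 5, 2, 8, 4, 6, 9, 7, 3, 10, 1]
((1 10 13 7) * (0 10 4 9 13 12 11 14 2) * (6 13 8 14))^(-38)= (0 10 12 11 6 13 7 1 4 9 8 14 2)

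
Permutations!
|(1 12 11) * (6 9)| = 6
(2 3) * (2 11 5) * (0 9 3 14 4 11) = [9, 1, 14, 0, 11, 2, 6, 7, 8, 3, 10, 5, 12, 13, 4] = (0 9 3)(2 14 4 11 5)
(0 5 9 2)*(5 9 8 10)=(0 9 2)(5 8 10)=[9, 1, 0, 3, 4, 8, 6, 7, 10, 2, 5]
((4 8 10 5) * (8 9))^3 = (4 10 9 5 8)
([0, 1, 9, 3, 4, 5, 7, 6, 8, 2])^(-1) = (2 9)(6 7)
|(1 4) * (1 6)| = |(1 4 6)| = 3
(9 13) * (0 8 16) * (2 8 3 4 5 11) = (0 3 4 5 11 2 8 16)(9 13) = [3, 1, 8, 4, 5, 11, 6, 7, 16, 13, 10, 2, 12, 9, 14, 15, 0]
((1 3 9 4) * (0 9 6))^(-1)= (0 6 3 1 4 9)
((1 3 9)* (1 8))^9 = ((1 3 9 8))^9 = (1 3 9 8)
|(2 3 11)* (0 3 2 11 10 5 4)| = 5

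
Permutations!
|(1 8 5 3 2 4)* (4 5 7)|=|(1 8 7 4)(2 5 3)|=12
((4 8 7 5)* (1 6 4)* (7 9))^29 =((1 6 4 8 9 7 5))^29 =(1 6 4 8 9 7 5)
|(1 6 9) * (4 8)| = |(1 6 9)(4 8)| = 6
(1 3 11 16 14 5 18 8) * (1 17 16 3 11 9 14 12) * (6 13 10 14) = (1 11 3 9 6 13 10 14 5 18 8 17 16 12) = [0, 11, 2, 9, 4, 18, 13, 7, 17, 6, 14, 3, 1, 10, 5, 15, 12, 16, 8]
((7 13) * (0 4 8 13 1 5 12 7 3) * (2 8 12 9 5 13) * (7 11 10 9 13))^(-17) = (0 4 12 11 10 9 5 13 3)(1 7)(2 8)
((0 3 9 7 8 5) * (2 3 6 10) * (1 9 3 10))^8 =((0 6 1 9 7 8 5)(2 10))^8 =(10)(0 6 1 9 7 8 5)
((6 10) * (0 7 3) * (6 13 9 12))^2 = ((0 7 3)(6 10 13 9 12))^2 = (0 3 7)(6 13 12 10 9)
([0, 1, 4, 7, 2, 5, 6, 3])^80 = [0, 1, 2, 3, 4, 5, 6, 7]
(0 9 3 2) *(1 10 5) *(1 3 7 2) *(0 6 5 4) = (0 9 7 2 6 5 3 1 10 4) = [9, 10, 6, 1, 0, 3, 5, 2, 8, 7, 4]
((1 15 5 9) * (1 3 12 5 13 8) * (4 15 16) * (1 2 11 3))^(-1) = (1 9 5 12 3 11 2 8 13 15 4 16)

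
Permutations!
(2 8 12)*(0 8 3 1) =(0 8 12 2 3 1) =[8, 0, 3, 1, 4, 5, 6, 7, 12, 9, 10, 11, 2]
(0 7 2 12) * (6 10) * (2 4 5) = (0 7 4 5 2 12)(6 10) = [7, 1, 12, 3, 5, 2, 10, 4, 8, 9, 6, 11, 0]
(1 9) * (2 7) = (1 9)(2 7) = [0, 9, 7, 3, 4, 5, 6, 2, 8, 1]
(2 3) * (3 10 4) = [0, 1, 10, 2, 3, 5, 6, 7, 8, 9, 4] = (2 10 4 3)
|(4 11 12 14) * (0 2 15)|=|(0 2 15)(4 11 12 14)|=12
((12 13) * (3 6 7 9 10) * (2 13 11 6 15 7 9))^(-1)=((2 13 12 11 6 9 10 3 15 7))^(-1)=(2 7 15 3 10 9 6 11 12 13)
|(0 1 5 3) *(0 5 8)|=6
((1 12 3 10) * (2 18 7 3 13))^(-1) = (1 10 3 7 18 2 13 12)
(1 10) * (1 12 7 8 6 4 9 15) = (1 10 12 7 8 6 4 9 15) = [0, 10, 2, 3, 9, 5, 4, 8, 6, 15, 12, 11, 7, 13, 14, 1]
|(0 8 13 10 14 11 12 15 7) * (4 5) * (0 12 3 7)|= |(0 8 13 10 14 11 3 7 12 15)(4 5)|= 10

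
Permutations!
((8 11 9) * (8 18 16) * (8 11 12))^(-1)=(8 12)(9 11 16 18)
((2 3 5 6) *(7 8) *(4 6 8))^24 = ((2 3 5 8 7 4 6))^24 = (2 8 6 5 4 3 7)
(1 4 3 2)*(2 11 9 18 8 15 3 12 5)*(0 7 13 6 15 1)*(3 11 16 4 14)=(0 7 13 6 15 11 9 18 8 1 14 3 16 4 12 5 2)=[7, 14, 0, 16, 12, 2, 15, 13, 1, 18, 10, 9, 5, 6, 3, 11, 4, 17, 8]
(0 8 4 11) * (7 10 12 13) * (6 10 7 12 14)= (0 8 4 11)(6 10 14)(12 13)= [8, 1, 2, 3, 11, 5, 10, 7, 4, 9, 14, 0, 13, 12, 6]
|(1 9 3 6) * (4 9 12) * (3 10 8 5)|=|(1 12 4 9 10 8 5 3 6)|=9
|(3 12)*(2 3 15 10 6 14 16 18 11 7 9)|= 12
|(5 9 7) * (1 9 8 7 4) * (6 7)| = 12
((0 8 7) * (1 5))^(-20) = ((0 8 7)(1 5))^(-20) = (0 8 7)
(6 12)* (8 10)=(6 12)(8 10)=[0, 1, 2, 3, 4, 5, 12, 7, 10, 9, 8, 11, 6]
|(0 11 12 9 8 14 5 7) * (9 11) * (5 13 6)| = 8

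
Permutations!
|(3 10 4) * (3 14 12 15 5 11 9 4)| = 14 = |(3 10)(4 14 12 15 5 11 9)|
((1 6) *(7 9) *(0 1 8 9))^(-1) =(0 7 9 8 6 1)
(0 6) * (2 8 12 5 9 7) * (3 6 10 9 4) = (0 10 9 7 2 8 12 5 4 3 6) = [10, 1, 8, 6, 3, 4, 0, 2, 12, 7, 9, 11, 5]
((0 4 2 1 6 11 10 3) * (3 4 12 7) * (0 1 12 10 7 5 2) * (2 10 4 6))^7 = ((0 4)(1 2 12 5 10 6 11 7 3))^7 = (0 4)(1 7 6 5 2 3 11 10 12)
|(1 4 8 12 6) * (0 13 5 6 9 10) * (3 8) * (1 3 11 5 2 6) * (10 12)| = 28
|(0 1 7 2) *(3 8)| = 4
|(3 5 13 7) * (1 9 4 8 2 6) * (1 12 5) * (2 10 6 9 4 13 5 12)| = 10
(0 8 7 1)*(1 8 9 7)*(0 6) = (0 9 7 8 1 6) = [9, 6, 2, 3, 4, 5, 0, 8, 1, 7]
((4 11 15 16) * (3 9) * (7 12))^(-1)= ((3 9)(4 11 15 16)(7 12))^(-1)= (3 9)(4 16 15 11)(7 12)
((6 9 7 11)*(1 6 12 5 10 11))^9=((1 6 9 7)(5 10 11 12))^9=(1 6 9 7)(5 10 11 12)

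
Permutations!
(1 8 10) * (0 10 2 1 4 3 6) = [10, 8, 1, 6, 3, 5, 0, 7, 2, 9, 4] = (0 10 4 3 6)(1 8 2)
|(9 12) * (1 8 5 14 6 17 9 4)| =|(1 8 5 14 6 17 9 12 4)| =9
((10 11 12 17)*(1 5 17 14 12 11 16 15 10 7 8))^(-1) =(1 8 7 17 5)(10 15 16)(12 14)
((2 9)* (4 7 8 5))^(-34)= ((2 9)(4 7 8 5))^(-34)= (9)(4 8)(5 7)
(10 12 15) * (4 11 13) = (4 11 13)(10 12 15) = [0, 1, 2, 3, 11, 5, 6, 7, 8, 9, 12, 13, 15, 4, 14, 10]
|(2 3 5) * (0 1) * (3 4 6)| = 10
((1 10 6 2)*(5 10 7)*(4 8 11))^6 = (11)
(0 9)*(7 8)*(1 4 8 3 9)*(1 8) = [8, 4, 2, 9, 1, 5, 6, 3, 7, 0] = (0 8 7 3 9)(1 4)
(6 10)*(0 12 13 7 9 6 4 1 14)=(0 12 13 7 9 6 10 4 1 14)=[12, 14, 2, 3, 1, 5, 10, 9, 8, 6, 4, 11, 13, 7, 0]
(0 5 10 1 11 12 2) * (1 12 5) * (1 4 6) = (0 4 6 1 11 5 10 12 2) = [4, 11, 0, 3, 6, 10, 1, 7, 8, 9, 12, 5, 2]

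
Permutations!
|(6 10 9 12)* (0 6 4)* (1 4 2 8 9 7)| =12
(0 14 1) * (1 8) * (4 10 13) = (0 14 8 1)(4 10 13) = [14, 0, 2, 3, 10, 5, 6, 7, 1, 9, 13, 11, 12, 4, 8]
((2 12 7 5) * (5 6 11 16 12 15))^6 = ((2 15 5)(6 11 16 12 7))^6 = (6 11 16 12 7)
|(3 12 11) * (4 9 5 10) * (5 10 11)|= |(3 12 5 11)(4 9 10)|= 12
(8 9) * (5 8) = [0, 1, 2, 3, 4, 8, 6, 7, 9, 5] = (5 8 9)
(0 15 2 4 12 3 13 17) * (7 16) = (0 15 2 4 12 3 13 17)(7 16) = [15, 1, 4, 13, 12, 5, 6, 16, 8, 9, 10, 11, 3, 17, 14, 2, 7, 0]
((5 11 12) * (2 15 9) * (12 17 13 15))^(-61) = (2 11 15 12 17 9 5 13)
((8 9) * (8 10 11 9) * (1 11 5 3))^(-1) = (1 3 5 10 9 11)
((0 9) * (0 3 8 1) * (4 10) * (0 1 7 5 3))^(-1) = (0 9)(3 5 7 8)(4 10)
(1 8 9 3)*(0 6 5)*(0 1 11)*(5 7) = (0 6 7 5 1 8 9 3 11) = [6, 8, 2, 11, 4, 1, 7, 5, 9, 3, 10, 0]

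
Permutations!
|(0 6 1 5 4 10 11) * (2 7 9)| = |(0 6 1 5 4 10 11)(2 7 9)| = 21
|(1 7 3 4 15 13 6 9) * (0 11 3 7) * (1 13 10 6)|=10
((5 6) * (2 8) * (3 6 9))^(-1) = ((2 8)(3 6 5 9))^(-1) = (2 8)(3 9 5 6)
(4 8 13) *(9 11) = (4 8 13)(9 11) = [0, 1, 2, 3, 8, 5, 6, 7, 13, 11, 10, 9, 12, 4]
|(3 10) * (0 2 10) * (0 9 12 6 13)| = 8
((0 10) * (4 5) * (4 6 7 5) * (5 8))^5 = (0 10)(5 6 7 8)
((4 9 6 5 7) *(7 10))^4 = (4 10 6)(5 9 7)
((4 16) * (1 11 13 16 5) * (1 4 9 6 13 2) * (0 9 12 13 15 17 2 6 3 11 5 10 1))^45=((0 9 3 11 6 15 17 2)(1 5 4 10)(12 13 16))^45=(0 15 3 2 6 9 17 11)(1 5 4 10)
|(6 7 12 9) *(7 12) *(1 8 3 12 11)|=7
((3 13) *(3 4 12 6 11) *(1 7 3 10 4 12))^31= ((1 7 3 13 12 6 11 10 4))^31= (1 12 4 13 10 3 11 7 6)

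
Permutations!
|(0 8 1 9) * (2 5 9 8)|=4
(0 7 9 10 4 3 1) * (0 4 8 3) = (0 7 9 10 8 3 1 4) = [7, 4, 2, 1, 0, 5, 6, 9, 3, 10, 8]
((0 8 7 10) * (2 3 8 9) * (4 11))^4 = (11)(0 8 9 7 2 10 3) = ((0 9 2 3 8 7 10)(4 11))^4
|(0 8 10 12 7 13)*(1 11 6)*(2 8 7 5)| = 15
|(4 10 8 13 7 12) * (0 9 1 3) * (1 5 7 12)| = |(0 9 5 7 1 3)(4 10 8 13 12)| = 30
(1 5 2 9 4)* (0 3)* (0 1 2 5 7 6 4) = (0 3 1 7 6 4 2 9) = [3, 7, 9, 1, 2, 5, 4, 6, 8, 0]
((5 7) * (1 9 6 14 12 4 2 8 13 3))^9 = ((1 9 6 14 12 4 2 8 13 3)(5 7))^9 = (1 3 13 8 2 4 12 14 6 9)(5 7)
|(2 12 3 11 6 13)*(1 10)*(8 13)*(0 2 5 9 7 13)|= 28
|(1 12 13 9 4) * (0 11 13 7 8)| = 9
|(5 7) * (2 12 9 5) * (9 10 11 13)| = 8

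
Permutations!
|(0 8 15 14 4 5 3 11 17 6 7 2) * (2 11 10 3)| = 28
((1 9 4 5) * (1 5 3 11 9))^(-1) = (3 4 9 11)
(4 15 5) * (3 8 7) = (3 8 7)(4 15 5) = [0, 1, 2, 8, 15, 4, 6, 3, 7, 9, 10, 11, 12, 13, 14, 5]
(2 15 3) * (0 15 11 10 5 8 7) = (0 15 3 2 11 10 5 8 7) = [15, 1, 11, 2, 4, 8, 6, 0, 7, 9, 5, 10, 12, 13, 14, 3]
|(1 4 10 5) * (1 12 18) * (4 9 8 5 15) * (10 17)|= 12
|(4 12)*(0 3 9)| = 6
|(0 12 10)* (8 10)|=|(0 12 8 10)|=4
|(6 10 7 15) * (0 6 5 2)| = |(0 6 10 7 15 5 2)| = 7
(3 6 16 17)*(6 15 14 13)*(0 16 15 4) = (0 16 17 3 4)(6 15 14 13) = [16, 1, 2, 4, 0, 5, 15, 7, 8, 9, 10, 11, 12, 6, 13, 14, 17, 3]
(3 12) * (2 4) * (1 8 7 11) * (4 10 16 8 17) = (1 17 4 2 10 16 8 7 11)(3 12) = [0, 17, 10, 12, 2, 5, 6, 11, 7, 9, 16, 1, 3, 13, 14, 15, 8, 4]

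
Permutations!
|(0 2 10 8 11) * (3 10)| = 6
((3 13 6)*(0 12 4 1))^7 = ((0 12 4 1)(3 13 6))^7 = (0 1 4 12)(3 13 6)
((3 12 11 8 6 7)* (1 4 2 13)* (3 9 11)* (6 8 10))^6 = ((1 4 2 13)(3 12)(6 7 9 11 10))^6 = (1 2)(4 13)(6 7 9 11 10)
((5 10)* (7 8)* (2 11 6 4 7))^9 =((2 11 6 4 7 8)(5 10))^9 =(2 4)(5 10)(6 8)(7 11)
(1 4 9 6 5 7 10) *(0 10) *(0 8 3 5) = [10, 4, 2, 5, 9, 7, 0, 8, 3, 6, 1] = (0 10 1 4 9 6)(3 5 7 8)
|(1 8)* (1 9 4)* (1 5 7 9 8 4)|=|(1 4 5 7 9)|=5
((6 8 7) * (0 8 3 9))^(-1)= ((0 8 7 6 3 9))^(-1)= (0 9 3 6 7 8)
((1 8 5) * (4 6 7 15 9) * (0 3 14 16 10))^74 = ((0 3 14 16 10)(1 8 5)(4 6 7 15 9))^74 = (0 10 16 14 3)(1 5 8)(4 9 15 7 6)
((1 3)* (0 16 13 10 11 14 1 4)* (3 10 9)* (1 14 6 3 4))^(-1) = ((0 16 13 9 4)(1 10 11 6 3))^(-1) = (0 4 9 13 16)(1 3 6 11 10)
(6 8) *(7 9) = (6 8)(7 9) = [0, 1, 2, 3, 4, 5, 8, 9, 6, 7]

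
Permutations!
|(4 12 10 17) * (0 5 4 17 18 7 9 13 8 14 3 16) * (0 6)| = |(0 5 4 12 10 18 7 9 13 8 14 3 16 6)| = 14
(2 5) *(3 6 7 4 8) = (2 5)(3 6 7 4 8) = [0, 1, 5, 6, 8, 2, 7, 4, 3]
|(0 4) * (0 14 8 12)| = |(0 4 14 8 12)| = 5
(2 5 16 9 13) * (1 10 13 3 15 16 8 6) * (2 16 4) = [0, 10, 5, 15, 2, 8, 1, 7, 6, 3, 13, 11, 12, 16, 14, 4, 9] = (1 10 13 16 9 3 15 4 2 5 8 6)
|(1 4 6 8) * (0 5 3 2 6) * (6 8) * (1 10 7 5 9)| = 12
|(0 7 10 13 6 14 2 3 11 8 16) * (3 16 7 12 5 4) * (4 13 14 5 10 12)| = 33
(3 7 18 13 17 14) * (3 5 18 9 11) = (3 7 9 11)(5 18 13 17 14) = [0, 1, 2, 7, 4, 18, 6, 9, 8, 11, 10, 3, 12, 17, 5, 15, 16, 14, 13]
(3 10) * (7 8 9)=(3 10)(7 8 9)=[0, 1, 2, 10, 4, 5, 6, 8, 9, 7, 3]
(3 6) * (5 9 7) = (3 6)(5 9 7) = [0, 1, 2, 6, 4, 9, 3, 5, 8, 7]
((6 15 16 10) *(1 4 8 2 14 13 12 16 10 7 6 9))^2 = (1 8 14 12 7 15 9 4 2 13 16 6 10)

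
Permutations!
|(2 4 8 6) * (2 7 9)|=|(2 4 8 6 7 9)|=6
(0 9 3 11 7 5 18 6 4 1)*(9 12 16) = [12, 0, 2, 11, 1, 18, 4, 5, 8, 3, 10, 7, 16, 13, 14, 15, 9, 17, 6] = (0 12 16 9 3 11 7 5 18 6 4 1)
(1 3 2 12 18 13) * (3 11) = (1 11 3 2 12 18 13) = [0, 11, 12, 2, 4, 5, 6, 7, 8, 9, 10, 3, 18, 1, 14, 15, 16, 17, 13]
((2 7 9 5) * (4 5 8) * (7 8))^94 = ((2 8 4 5)(7 9))^94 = (9)(2 4)(5 8)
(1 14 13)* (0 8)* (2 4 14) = (0 8)(1 2 4 14 13) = [8, 2, 4, 3, 14, 5, 6, 7, 0, 9, 10, 11, 12, 1, 13]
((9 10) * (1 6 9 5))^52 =(1 9 5 6 10)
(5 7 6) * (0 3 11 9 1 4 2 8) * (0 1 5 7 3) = [0, 4, 8, 11, 2, 3, 7, 6, 1, 5, 10, 9] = (1 4 2 8)(3 11 9 5)(6 7)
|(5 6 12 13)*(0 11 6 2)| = |(0 11 6 12 13 5 2)| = 7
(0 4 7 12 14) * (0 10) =(0 4 7 12 14 10) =[4, 1, 2, 3, 7, 5, 6, 12, 8, 9, 0, 11, 14, 13, 10]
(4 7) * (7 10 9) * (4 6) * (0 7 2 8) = (0 7 6 4 10 9 2 8) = [7, 1, 8, 3, 10, 5, 4, 6, 0, 2, 9]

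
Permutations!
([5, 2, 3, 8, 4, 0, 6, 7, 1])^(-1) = (0 5)(1 8 3 2)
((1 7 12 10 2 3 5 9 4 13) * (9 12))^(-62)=(1 4 7 13 9)(2 12 3 10 5)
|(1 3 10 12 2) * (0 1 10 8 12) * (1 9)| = |(0 9 1 3 8 12 2 10)| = 8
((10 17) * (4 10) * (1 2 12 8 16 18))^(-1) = ((1 2 12 8 16 18)(4 10 17))^(-1) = (1 18 16 8 12 2)(4 17 10)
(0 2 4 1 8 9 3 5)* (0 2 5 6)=(0 5 2 4 1 8 9 3 6)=[5, 8, 4, 6, 1, 2, 0, 7, 9, 3]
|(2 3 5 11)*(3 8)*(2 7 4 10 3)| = |(2 8)(3 5 11 7 4 10)| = 6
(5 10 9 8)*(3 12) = (3 12)(5 10 9 8) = [0, 1, 2, 12, 4, 10, 6, 7, 5, 8, 9, 11, 3]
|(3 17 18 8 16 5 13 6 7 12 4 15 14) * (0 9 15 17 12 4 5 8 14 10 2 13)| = 30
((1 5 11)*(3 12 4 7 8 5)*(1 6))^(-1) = ((1 3 12 4 7 8 5 11 6))^(-1) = (1 6 11 5 8 7 4 12 3)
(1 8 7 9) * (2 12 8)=(1 2 12 8 7 9)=[0, 2, 12, 3, 4, 5, 6, 9, 7, 1, 10, 11, 8]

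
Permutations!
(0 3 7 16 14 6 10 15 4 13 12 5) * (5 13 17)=[3, 1, 2, 7, 17, 0, 10, 16, 8, 9, 15, 11, 13, 12, 6, 4, 14, 5]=(0 3 7 16 14 6 10 15 4 17 5)(12 13)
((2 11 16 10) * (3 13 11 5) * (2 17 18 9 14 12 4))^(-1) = (2 4 12 14 9 18 17 10 16 11 13 3 5)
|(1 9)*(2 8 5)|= 6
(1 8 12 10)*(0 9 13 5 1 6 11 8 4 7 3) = [9, 4, 2, 0, 7, 1, 11, 3, 12, 13, 6, 8, 10, 5] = (0 9 13 5 1 4 7 3)(6 11 8 12 10)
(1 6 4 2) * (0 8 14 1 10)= (0 8 14 1 6 4 2 10)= [8, 6, 10, 3, 2, 5, 4, 7, 14, 9, 0, 11, 12, 13, 1]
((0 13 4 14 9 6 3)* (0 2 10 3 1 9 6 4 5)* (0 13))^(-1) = (1 6 14 4 9)(2 3 10)(5 13)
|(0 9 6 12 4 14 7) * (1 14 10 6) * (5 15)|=20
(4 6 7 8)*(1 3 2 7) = (1 3 2 7 8 4 6) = [0, 3, 7, 2, 6, 5, 1, 8, 4]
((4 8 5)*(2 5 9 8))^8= ((2 5 4)(8 9))^8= (9)(2 4 5)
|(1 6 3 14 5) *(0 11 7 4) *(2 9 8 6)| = 8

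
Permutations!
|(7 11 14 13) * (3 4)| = 4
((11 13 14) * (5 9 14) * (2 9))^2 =(2 14 13)(5 9 11)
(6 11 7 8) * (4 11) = (4 11 7 8 6) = [0, 1, 2, 3, 11, 5, 4, 8, 6, 9, 10, 7]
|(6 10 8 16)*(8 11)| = |(6 10 11 8 16)| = 5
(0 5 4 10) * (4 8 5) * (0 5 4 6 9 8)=(0 6 9 8 4 10 5)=[6, 1, 2, 3, 10, 0, 9, 7, 4, 8, 5]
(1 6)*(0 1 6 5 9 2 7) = (0 1 5 9 2 7) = [1, 5, 7, 3, 4, 9, 6, 0, 8, 2]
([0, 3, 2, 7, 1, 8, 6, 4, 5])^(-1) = [0, 4, 2, 1, 7, 8, 6, 3, 5]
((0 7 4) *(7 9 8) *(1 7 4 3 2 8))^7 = ((0 9 1 7 3 2 8 4))^7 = (0 4 8 2 3 7 1 9)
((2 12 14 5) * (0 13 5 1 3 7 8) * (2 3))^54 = (1 12)(2 14)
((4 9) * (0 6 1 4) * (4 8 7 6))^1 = (0 4 9)(1 8 7 6)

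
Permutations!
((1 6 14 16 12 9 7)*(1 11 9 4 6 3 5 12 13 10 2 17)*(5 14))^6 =((1 3 14 16 13 10 2 17)(4 6 5 12)(7 11 9))^6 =(1 2 13 14)(3 17 10 16)(4 5)(6 12)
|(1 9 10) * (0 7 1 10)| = 4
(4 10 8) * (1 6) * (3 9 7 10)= [0, 6, 2, 9, 3, 5, 1, 10, 4, 7, 8]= (1 6)(3 9 7 10 8 4)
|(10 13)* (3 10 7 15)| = 5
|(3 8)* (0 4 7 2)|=|(0 4 7 2)(3 8)|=4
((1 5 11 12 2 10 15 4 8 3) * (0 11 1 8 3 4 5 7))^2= (0 12 10 5 7 11 2 15 1)(3 4 8)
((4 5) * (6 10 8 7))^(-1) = ((4 5)(6 10 8 7))^(-1) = (4 5)(6 7 8 10)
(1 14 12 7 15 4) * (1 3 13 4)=[0, 14, 2, 13, 3, 5, 6, 15, 8, 9, 10, 11, 7, 4, 12, 1]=(1 14 12 7 15)(3 13 4)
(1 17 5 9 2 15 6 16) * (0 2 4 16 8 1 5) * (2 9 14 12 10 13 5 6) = [9, 17, 15, 3, 16, 14, 8, 7, 1, 4, 13, 11, 10, 5, 12, 2, 6, 0] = (0 9 4 16 6 8 1 17)(2 15)(5 14 12 10 13)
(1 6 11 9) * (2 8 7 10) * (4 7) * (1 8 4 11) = (1 6)(2 4 7 10)(8 11 9) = [0, 6, 4, 3, 7, 5, 1, 10, 11, 8, 2, 9]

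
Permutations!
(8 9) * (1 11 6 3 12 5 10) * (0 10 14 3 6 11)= (0 10 1)(3 12 5 14)(8 9)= [10, 0, 2, 12, 4, 14, 6, 7, 9, 8, 1, 11, 5, 13, 3]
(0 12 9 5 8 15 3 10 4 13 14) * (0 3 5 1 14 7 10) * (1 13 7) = (0 12 9 13 1 14 3)(4 7 10)(5 8 15) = [12, 14, 2, 0, 7, 8, 6, 10, 15, 13, 4, 11, 9, 1, 3, 5]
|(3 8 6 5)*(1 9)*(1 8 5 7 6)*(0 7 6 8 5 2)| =|(0 7 8 1 9 5 3 2)| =8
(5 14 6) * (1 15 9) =[0, 15, 2, 3, 4, 14, 5, 7, 8, 1, 10, 11, 12, 13, 6, 9] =(1 15 9)(5 14 6)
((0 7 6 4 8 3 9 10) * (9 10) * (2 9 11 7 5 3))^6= (0 3)(2 8 4 6 7 11 9)(5 10)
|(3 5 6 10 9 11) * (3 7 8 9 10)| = 12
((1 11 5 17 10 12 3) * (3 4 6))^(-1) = ((1 11 5 17 10 12 4 6 3))^(-1) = (1 3 6 4 12 10 17 5 11)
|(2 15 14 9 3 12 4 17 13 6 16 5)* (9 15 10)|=22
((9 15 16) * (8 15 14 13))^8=(8 16 14)(9 13 15)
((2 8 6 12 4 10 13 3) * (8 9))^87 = ((2 9 8 6 12 4 10 13 3))^87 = (2 10 6)(3 4 8)(9 13 12)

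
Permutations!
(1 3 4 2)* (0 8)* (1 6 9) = (0 8)(1 3 4 2 6 9) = [8, 3, 6, 4, 2, 5, 9, 7, 0, 1]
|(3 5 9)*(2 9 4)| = 5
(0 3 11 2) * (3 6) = [6, 1, 0, 11, 4, 5, 3, 7, 8, 9, 10, 2] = (0 6 3 11 2)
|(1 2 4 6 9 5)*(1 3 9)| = 12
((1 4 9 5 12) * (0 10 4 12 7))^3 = (0 9)(1 12)(4 7)(5 10)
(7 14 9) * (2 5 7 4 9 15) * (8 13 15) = (2 5 7 14 8 13 15)(4 9) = [0, 1, 5, 3, 9, 7, 6, 14, 13, 4, 10, 11, 12, 15, 8, 2]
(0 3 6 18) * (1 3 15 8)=[15, 3, 2, 6, 4, 5, 18, 7, 1, 9, 10, 11, 12, 13, 14, 8, 16, 17, 0]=(0 15 8 1 3 6 18)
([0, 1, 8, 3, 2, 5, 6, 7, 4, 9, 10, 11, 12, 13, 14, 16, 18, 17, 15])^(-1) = [0, 1, 4, 3, 8, 5, 6, 7, 2, 9, 10, 11, 12, 13, 14, 18, 15, 17, 16]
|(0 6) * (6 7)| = |(0 7 6)| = 3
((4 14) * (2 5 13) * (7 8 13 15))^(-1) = ((2 5 15 7 8 13)(4 14))^(-1) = (2 13 8 7 15 5)(4 14)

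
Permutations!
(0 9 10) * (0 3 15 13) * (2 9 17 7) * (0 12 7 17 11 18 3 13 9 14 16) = [11, 1, 14, 15, 4, 5, 6, 2, 8, 10, 13, 18, 7, 12, 16, 9, 0, 17, 3] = (0 11 18 3 15 9 10 13 12 7 2 14 16)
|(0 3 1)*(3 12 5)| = 5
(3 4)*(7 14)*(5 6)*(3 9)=(3 4 9)(5 6)(7 14)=[0, 1, 2, 4, 9, 6, 5, 14, 8, 3, 10, 11, 12, 13, 7]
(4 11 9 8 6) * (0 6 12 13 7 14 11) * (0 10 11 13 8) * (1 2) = (0 6 4 10 11 9)(1 2)(7 14 13)(8 12) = [6, 2, 1, 3, 10, 5, 4, 14, 12, 0, 11, 9, 8, 7, 13]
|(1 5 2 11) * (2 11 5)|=4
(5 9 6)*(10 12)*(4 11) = (4 11)(5 9 6)(10 12) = [0, 1, 2, 3, 11, 9, 5, 7, 8, 6, 12, 4, 10]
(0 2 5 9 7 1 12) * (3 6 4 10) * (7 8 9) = [2, 12, 5, 6, 10, 7, 4, 1, 9, 8, 3, 11, 0] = (0 2 5 7 1 12)(3 6 4 10)(8 9)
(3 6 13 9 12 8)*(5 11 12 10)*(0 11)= (0 11 12 8 3 6 13 9 10 5)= [11, 1, 2, 6, 4, 0, 13, 7, 3, 10, 5, 12, 8, 9]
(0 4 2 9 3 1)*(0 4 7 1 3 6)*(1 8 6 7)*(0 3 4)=(0 1)(2 9 7 8 6 3 4)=[1, 0, 9, 4, 2, 5, 3, 8, 6, 7]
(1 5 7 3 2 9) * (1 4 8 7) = (1 5)(2 9 4 8 7 3) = [0, 5, 9, 2, 8, 1, 6, 3, 7, 4]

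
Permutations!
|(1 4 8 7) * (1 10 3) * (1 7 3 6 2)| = 8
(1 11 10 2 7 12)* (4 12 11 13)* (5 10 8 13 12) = (1 12)(2 7 11 8 13 4 5 10) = [0, 12, 7, 3, 5, 10, 6, 11, 13, 9, 2, 8, 1, 4]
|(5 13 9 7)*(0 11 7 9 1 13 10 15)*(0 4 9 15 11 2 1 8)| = |(0 2 1 13 8)(4 9 15)(5 10 11 7)| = 60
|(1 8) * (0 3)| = |(0 3)(1 8)| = 2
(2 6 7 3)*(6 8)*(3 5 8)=(2 3)(5 8 6 7)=[0, 1, 3, 2, 4, 8, 7, 5, 6]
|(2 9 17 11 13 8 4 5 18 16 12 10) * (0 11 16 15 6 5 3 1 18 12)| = |(0 11 13 8 4 3 1 18 15 6 5 12 10 2 9 17 16)| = 17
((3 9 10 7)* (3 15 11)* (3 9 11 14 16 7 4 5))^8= (16)(3 9 4)(5 11 10)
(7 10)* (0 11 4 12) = (0 11 4 12)(7 10) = [11, 1, 2, 3, 12, 5, 6, 10, 8, 9, 7, 4, 0]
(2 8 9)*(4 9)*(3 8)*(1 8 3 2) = (1 8 4 9) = [0, 8, 2, 3, 9, 5, 6, 7, 4, 1]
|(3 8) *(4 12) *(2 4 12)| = 2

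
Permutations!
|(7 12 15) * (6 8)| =|(6 8)(7 12 15)| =6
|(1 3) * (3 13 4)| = 4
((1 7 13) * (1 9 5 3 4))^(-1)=(1 4 3 5 9 13 7)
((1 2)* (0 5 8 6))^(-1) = ((0 5 8 6)(1 2))^(-1) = (0 6 8 5)(1 2)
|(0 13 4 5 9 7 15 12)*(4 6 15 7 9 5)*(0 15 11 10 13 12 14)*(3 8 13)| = 12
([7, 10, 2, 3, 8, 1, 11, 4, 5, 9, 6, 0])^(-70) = (0 4 5 10 11 7 8 1 6)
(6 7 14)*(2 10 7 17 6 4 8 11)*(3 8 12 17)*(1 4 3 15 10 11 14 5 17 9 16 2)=(1 4 12 9 16 2 11)(3 8 14)(5 17 6 15 10 7)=[0, 4, 11, 8, 12, 17, 15, 5, 14, 16, 7, 1, 9, 13, 3, 10, 2, 6]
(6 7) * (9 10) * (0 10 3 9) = [10, 1, 2, 9, 4, 5, 7, 6, 8, 3, 0] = (0 10)(3 9)(6 7)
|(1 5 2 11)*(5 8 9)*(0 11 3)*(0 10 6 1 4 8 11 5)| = 11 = |(0 5 2 3 10 6 1 11 4 8 9)|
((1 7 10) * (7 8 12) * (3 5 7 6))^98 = (1 12 3 7)(5 10 8 6)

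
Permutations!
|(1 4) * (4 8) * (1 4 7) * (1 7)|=2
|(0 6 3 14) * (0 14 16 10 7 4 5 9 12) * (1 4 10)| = 18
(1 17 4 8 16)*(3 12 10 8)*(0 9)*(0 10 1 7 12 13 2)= [9, 17, 0, 13, 3, 5, 6, 12, 16, 10, 8, 11, 1, 2, 14, 15, 7, 4]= (0 9 10 8 16 7 12 1 17 4 3 13 2)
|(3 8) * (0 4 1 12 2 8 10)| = 8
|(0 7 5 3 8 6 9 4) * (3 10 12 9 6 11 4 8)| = |(0 7 5 10 12 9 8 11 4)| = 9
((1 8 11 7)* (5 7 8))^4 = ((1 5 7)(8 11))^4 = (11)(1 5 7)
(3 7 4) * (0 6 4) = (0 6 4 3 7) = [6, 1, 2, 7, 3, 5, 4, 0]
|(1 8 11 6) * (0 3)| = |(0 3)(1 8 11 6)| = 4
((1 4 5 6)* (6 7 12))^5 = (1 6 12 7 5 4)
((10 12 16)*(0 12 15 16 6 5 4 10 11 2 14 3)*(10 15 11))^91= ((0 12 6 5 4 15 16 10 11 2 14 3))^91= (0 10 6 2 4 3 16 12 11 5 14 15)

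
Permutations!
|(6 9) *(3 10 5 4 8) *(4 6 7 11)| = |(3 10 5 6 9 7 11 4 8)| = 9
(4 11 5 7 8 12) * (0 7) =(0 7 8 12 4 11 5) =[7, 1, 2, 3, 11, 0, 6, 8, 12, 9, 10, 5, 4]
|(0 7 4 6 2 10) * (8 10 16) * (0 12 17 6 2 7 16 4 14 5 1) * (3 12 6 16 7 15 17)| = |(0 7 14 5 1)(2 4)(3 12)(6 15 17 16 8 10)| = 30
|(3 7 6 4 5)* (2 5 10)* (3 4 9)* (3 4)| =8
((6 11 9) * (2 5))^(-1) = (2 5)(6 9 11) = ((2 5)(6 11 9))^(-1)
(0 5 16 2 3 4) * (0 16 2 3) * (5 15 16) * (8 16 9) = (0 15 9 8 16 3 4 5 2) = [15, 1, 0, 4, 5, 2, 6, 7, 16, 8, 10, 11, 12, 13, 14, 9, 3]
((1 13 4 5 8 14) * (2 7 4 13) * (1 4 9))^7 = (1 9 7 2)(4 14 8 5)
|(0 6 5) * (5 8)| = |(0 6 8 5)| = 4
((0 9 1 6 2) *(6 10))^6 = (10)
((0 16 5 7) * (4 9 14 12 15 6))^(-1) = ((0 16 5 7)(4 9 14 12 15 6))^(-1) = (0 7 5 16)(4 6 15 12 14 9)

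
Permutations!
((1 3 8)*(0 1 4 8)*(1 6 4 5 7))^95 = (0 3 1 7 5 8 4 6)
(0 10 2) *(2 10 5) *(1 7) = (10)(0 5 2)(1 7) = [5, 7, 0, 3, 4, 2, 6, 1, 8, 9, 10]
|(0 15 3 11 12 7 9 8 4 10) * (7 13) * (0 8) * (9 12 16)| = 6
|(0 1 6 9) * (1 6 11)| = 6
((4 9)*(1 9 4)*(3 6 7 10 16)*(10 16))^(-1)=(1 9)(3 16 7 6)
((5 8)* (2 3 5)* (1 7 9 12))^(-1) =(1 12 9 7)(2 8 5 3) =((1 7 9 12)(2 3 5 8))^(-1)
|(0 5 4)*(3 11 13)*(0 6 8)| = |(0 5 4 6 8)(3 11 13)| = 15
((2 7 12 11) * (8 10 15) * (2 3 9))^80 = (2 12 3)(7 11 9)(8 15 10)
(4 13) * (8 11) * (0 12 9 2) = (0 12 9 2)(4 13)(8 11) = [12, 1, 0, 3, 13, 5, 6, 7, 11, 2, 10, 8, 9, 4]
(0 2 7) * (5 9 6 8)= (0 2 7)(5 9 6 8)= [2, 1, 7, 3, 4, 9, 8, 0, 5, 6]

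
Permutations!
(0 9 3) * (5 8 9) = (0 5 8 9 3) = [5, 1, 2, 0, 4, 8, 6, 7, 9, 3]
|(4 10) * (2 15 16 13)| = |(2 15 16 13)(4 10)| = 4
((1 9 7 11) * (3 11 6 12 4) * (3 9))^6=(4 9 7 6 12)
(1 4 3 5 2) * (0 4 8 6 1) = (0 4 3 5 2)(1 8 6) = [4, 8, 0, 5, 3, 2, 1, 7, 6]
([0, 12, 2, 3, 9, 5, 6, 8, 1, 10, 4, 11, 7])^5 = [0, 12, 2, 3, 10, 5, 6, 8, 1, 4, 9, 11, 7]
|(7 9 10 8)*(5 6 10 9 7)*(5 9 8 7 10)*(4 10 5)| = |(4 10 7 5 6)(8 9)| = 10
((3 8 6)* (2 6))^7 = (2 8 3 6)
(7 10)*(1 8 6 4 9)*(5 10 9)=[0, 8, 2, 3, 5, 10, 4, 9, 6, 1, 7]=(1 8 6 4 5 10 7 9)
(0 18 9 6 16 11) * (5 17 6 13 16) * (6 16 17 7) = [18, 1, 2, 3, 4, 7, 5, 6, 8, 13, 10, 0, 12, 17, 14, 15, 11, 16, 9] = (0 18 9 13 17 16 11)(5 7 6)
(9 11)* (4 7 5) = (4 7 5)(9 11) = [0, 1, 2, 3, 7, 4, 6, 5, 8, 11, 10, 9]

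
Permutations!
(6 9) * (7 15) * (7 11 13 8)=(6 9)(7 15 11 13 8)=[0, 1, 2, 3, 4, 5, 9, 15, 7, 6, 10, 13, 12, 8, 14, 11]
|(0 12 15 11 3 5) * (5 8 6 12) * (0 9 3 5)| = 8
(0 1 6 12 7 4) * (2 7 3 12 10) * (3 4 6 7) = (0 1 7 6 10 2 3 12 4) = [1, 7, 3, 12, 0, 5, 10, 6, 8, 9, 2, 11, 4]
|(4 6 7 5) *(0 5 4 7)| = |(0 5 7 4 6)| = 5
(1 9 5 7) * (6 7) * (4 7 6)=[0, 9, 2, 3, 7, 4, 6, 1, 8, 5]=(1 9 5 4 7)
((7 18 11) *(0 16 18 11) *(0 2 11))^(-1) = ((0 16 18 2 11 7))^(-1) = (0 7 11 2 18 16)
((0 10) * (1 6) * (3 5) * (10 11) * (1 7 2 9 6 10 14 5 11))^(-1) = (0 10 1)(2 7 6 9)(3 5 14 11)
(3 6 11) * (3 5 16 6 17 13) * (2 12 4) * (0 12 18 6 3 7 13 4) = (0 12)(2 18 6 11 5 16 3 17 4)(7 13) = [12, 1, 18, 17, 2, 16, 11, 13, 8, 9, 10, 5, 0, 7, 14, 15, 3, 4, 6]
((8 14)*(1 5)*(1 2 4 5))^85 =((2 4 5)(8 14))^85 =(2 4 5)(8 14)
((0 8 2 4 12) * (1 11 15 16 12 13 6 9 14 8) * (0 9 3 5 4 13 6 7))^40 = ((0 1 11 15 16 12 9 14 8 2 13 7)(3 5 4 6))^40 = (0 16 8)(1 12 2)(7 15 14)(9 13 11)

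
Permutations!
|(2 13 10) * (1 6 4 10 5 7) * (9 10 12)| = 10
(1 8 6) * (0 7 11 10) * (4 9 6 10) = (0 7 11 4 9 6 1 8 10) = [7, 8, 2, 3, 9, 5, 1, 11, 10, 6, 0, 4]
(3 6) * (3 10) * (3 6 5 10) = (3 5 10 6) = [0, 1, 2, 5, 4, 10, 3, 7, 8, 9, 6]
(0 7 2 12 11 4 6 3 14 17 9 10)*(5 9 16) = (0 7 2 12 11 4 6 3 14 17 16 5 9 10) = [7, 1, 12, 14, 6, 9, 3, 2, 8, 10, 0, 4, 11, 13, 17, 15, 5, 16]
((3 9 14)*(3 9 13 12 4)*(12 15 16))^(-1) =(3 4 12 16 15 13)(9 14)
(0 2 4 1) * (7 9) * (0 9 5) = [2, 9, 4, 3, 1, 0, 6, 5, 8, 7] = (0 2 4 1 9 7 5)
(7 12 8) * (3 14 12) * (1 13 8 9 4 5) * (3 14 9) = [0, 13, 2, 9, 5, 1, 6, 14, 7, 4, 10, 11, 3, 8, 12] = (1 13 8 7 14 12 3 9 4 5)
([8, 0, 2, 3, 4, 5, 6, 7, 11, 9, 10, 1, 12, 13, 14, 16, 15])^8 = (16)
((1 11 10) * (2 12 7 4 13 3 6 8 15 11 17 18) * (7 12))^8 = ((1 17 18 2 7 4 13 3 6 8 15 11 10))^8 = (1 6 2 11 13 17 8 7 10 3 18 15 4)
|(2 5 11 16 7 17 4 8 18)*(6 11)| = 10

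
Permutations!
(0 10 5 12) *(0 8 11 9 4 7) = (0 10 5 12 8 11 9 4 7) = [10, 1, 2, 3, 7, 12, 6, 0, 11, 4, 5, 9, 8]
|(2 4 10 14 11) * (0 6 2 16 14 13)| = 6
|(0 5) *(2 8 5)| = 4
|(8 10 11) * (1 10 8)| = |(1 10 11)| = 3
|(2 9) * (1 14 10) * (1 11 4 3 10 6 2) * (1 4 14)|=|(2 9 4 3 10 11 14 6)|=8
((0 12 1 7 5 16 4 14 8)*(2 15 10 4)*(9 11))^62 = (0 1 5 2 10 14)(4 8 12 7 16 15)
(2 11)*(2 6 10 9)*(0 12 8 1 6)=[12, 6, 11, 3, 4, 5, 10, 7, 1, 2, 9, 0, 8]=(0 12 8 1 6 10 9 2 11)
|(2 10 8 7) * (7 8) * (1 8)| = |(1 8)(2 10 7)| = 6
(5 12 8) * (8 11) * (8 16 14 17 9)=[0, 1, 2, 3, 4, 12, 6, 7, 5, 8, 10, 16, 11, 13, 17, 15, 14, 9]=(5 12 11 16 14 17 9 8)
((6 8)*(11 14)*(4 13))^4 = ((4 13)(6 8)(11 14))^4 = (14)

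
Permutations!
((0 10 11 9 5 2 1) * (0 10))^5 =(1 2 5 9 11 10)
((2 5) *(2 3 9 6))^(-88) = (2 3 6 5 9)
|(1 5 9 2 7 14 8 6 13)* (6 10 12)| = |(1 5 9 2 7 14 8 10 12 6 13)| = 11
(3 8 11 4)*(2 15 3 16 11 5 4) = (2 15 3 8 5 4 16 11) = [0, 1, 15, 8, 16, 4, 6, 7, 5, 9, 10, 2, 12, 13, 14, 3, 11]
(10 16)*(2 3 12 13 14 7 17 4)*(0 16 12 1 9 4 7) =(0 16 10 12 13 14)(1 9 4 2 3)(7 17) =[16, 9, 3, 1, 2, 5, 6, 17, 8, 4, 12, 11, 13, 14, 0, 15, 10, 7]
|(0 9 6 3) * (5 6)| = 5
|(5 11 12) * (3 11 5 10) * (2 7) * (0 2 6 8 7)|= |(0 2)(3 11 12 10)(6 8 7)|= 12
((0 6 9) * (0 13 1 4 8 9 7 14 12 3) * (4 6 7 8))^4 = (0 3 12 14 7)(1 13 9 8 6)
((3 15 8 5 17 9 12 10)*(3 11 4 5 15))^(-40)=((4 5 17 9 12 10 11)(8 15))^(-40)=(4 17 12 11 5 9 10)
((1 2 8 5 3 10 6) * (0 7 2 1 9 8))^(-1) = ((0 7 2)(3 10 6 9 8 5))^(-1) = (0 2 7)(3 5 8 9 6 10)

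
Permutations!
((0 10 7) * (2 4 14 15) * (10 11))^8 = ((0 11 10 7)(2 4 14 15))^8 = (15)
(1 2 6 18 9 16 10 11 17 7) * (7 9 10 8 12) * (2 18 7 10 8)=(1 18 8 12 10 11 17 9 16 2 6 7)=[0, 18, 6, 3, 4, 5, 7, 1, 12, 16, 11, 17, 10, 13, 14, 15, 2, 9, 8]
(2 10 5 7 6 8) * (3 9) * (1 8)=(1 8 2 10 5 7 6)(3 9)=[0, 8, 10, 9, 4, 7, 1, 6, 2, 3, 5]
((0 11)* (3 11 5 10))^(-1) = (0 11 3 10 5)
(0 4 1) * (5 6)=(0 4 1)(5 6)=[4, 0, 2, 3, 1, 6, 5]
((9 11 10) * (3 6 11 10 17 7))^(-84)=((3 6 11 17 7)(9 10))^(-84)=(3 6 11 17 7)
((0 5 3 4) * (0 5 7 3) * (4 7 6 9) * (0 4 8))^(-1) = ((0 6 9 8)(3 7)(4 5))^(-1) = (0 8 9 6)(3 7)(4 5)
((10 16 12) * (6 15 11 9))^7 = (6 9 11 15)(10 16 12)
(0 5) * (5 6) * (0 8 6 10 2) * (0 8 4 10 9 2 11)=(0 9 2 8 6 5 4 10 11)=[9, 1, 8, 3, 10, 4, 5, 7, 6, 2, 11, 0]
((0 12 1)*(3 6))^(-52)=(0 1 12)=((0 12 1)(3 6))^(-52)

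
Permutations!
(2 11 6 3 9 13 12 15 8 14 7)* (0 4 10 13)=(0 4 10 13 12 15 8 14 7 2 11 6 3 9)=[4, 1, 11, 9, 10, 5, 3, 2, 14, 0, 13, 6, 15, 12, 7, 8]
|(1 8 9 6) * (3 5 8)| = 6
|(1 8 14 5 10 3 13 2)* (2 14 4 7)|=|(1 8 4 7 2)(3 13 14 5 10)|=5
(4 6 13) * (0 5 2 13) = (0 5 2 13 4 6) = [5, 1, 13, 3, 6, 2, 0, 7, 8, 9, 10, 11, 12, 4]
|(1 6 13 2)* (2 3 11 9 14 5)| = |(1 6 13 3 11 9 14 5 2)| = 9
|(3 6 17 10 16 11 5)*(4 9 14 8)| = |(3 6 17 10 16 11 5)(4 9 14 8)| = 28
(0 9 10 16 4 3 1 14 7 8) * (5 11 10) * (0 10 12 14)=(0 9 5 11 12 14 7 8 10 16 4 3 1)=[9, 0, 2, 1, 3, 11, 6, 8, 10, 5, 16, 12, 14, 13, 7, 15, 4]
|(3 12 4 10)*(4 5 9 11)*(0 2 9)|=|(0 2 9 11 4 10 3 12 5)|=9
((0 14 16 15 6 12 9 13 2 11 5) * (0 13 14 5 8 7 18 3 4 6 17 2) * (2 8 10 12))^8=(0 13 5)(2 17 11 8 10 7 12 18 9 3 14 4 16 6 15)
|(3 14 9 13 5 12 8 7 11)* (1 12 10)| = |(1 12 8 7 11 3 14 9 13 5 10)| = 11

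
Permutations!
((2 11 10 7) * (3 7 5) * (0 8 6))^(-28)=((0 8 6)(2 11 10 5 3 7))^(-28)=(0 6 8)(2 10 3)(5 7 11)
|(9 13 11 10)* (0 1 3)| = |(0 1 3)(9 13 11 10)| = 12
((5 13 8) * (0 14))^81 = (0 14)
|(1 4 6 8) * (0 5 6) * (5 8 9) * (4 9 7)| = |(0 8 1 9 5 6 7 4)| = 8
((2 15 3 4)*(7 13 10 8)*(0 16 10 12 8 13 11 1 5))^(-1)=(0 5 1 11 7 8 12 13 10 16)(2 4 3 15)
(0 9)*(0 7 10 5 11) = (0 9 7 10 5 11) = [9, 1, 2, 3, 4, 11, 6, 10, 8, 7, 5, 0]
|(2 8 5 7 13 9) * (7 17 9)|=10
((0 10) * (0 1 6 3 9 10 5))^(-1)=((0 5)(1 6 3 9 10))^(-1)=(0 5)(1 10 9 3 6)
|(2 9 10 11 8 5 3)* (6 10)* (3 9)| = |(2 3)(5 9 6 10 11 8)| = 6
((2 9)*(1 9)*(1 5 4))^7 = ((1 9 2 5 4))^7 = (1 2 4 9 5)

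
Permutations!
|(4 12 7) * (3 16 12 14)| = |(3 16 12 7 4 14)| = 6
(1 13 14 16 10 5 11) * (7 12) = (1 13 14 16 10 5 11)(7 12) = [0, 13, 2, 3, 4, 11, 6, 12, 8, 9, 5, 1, 7, 14, 16, 15, 10]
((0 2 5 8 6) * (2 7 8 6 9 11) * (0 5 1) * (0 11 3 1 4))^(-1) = ((0 7 8 9 3 1 11 2 4)(5 6))^(-1) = (0 4 2 11 1 3 9 8 7)(5 6)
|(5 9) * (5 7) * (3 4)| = 6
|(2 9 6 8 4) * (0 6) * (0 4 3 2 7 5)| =|(0 6 8 3 2 9 4 7 5)| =9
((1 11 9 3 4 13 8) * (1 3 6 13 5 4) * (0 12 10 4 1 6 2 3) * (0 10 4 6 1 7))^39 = (0 7 5 4 12)(1 3 2 9 11)(6 10 8 13)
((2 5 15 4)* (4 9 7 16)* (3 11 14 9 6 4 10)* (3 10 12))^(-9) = ((2 5 15 6 4)(3 11 14 9 7 16 12))^(-9) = (2 5 15 6 4)(3 16 9 11 12 7 14)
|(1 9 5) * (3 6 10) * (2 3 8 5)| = |(1 9 2 3 6 10 8 5)| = 8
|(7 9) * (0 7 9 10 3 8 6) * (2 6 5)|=8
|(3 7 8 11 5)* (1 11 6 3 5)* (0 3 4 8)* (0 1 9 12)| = 21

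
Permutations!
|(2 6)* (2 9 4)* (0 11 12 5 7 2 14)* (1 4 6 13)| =10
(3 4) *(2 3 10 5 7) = [0, 1, 3, 4, 10, 7, 6, 2, 8, 9, 5] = (2 3 4 10 5 7)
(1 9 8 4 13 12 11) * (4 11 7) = (1 9 8 11)(4 13 12 7) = [0, 9, 2, 3, 13, 5, 6, 4, 11, 8, 10, 1, 7, 12]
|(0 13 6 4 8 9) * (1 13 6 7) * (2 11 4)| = |(0 6 2 11 4 8 9)(1 13 7)| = 21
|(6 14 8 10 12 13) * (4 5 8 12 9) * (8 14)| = |(4 5 14 12 13 6 8 10 9)| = 9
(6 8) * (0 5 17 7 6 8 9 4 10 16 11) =(0 5 17 7 6 9 4 10 16 11) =[5, 1, 2, 3, 10, 17, 9, 6, 8, 4, 16, 0, 12, 13, 14, 15, 11, 7]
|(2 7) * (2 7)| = |(7)| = 1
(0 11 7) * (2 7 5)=(0 11 5 2 7)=[11, 1, 7, 3, 4, 2, 6, 0, 8, 9, 10, 5]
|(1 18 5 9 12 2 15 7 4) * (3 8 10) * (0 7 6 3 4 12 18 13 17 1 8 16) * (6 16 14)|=6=|(0 7 12 2 15 16)(1 13 17)(3 14 6)(4 8 10)(5 9 18)|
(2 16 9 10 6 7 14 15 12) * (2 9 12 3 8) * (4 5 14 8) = [0, 1, 16, 4, 5, 14, 7, 8, 2, 10, 6, 11, 9, 13, 15, 3, 12] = (2 16 12 9 10 6 7 8)(3 4 5 14 15)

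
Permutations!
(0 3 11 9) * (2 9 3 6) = [6, 1, 9, 11, 4, 5, 2, 7, 8, 0, 10, 3] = (0 6 2 9)(3 11)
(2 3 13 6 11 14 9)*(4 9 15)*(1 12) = (1 12)(2 3 13 6 11 14 15 4 9) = [0, 12, 3, 13, 9, 5, 11, 7, 8, 2, 10, 14, 1, 6, 15, 4]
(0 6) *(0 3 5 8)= [6, 1, 2, 5, 4, 8, 3, 7, 0]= (0 6 3 5 8)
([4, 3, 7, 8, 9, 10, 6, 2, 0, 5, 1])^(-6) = [9, 8, 2, 0, 5, 1, 6, 7, 4, 10, 3]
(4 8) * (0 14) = (0 14)(4 8) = [14, 1, 2, 3, 8, 5, 6, 7, 4, 9, 10, 11, 12, 13, 0]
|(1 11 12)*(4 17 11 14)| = 6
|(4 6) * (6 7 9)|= 4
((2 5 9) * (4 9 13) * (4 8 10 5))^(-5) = ((2 4 9)(5 13 8 10))^(-5) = (2 4 9)(5 10 8 13)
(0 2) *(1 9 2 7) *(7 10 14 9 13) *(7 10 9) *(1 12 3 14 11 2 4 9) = (0 1 13 10 11 2)(3 14 7 12)(4 9) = [1, 13, 0, 14, 9, 5, 6, 12, 8, 4, 11, 2, 3, 10, 7]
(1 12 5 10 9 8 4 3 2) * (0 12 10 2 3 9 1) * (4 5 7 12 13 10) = (0 13 10 1 4 9 8 5 2)(7 12) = [13, 4, 0, 3, 9, 2, 6, 12, 5, 8, 1, 11, 7, 10]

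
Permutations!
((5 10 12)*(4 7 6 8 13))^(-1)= (4 13 8 6 7)(5 12 10)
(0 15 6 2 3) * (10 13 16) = (0 15 6 2 3)(10 13 16) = [15, 1, 3, 0, 4, 5, 2, 7, 8, 9, 13, 11, 12, 16, 14, 6, 10]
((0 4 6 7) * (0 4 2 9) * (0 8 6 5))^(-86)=(0 9 6 4)(2 8 7 5)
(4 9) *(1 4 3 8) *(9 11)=(1 4 11 9 3 8)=[0, 4, 2, 8, 11, 5, 6, 7, 1, 3, 10, 9]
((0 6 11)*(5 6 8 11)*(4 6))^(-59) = (0 8 11)(4 6 5)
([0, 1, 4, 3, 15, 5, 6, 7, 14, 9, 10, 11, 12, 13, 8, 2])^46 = (2 4 15)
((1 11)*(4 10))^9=(1 11)(4 10)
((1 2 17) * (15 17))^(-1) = (1 17 15 2) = ((1 2 15 17))^(-1)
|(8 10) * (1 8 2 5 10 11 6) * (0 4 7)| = 12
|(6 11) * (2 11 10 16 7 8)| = |(2 11 6 10 16 7 8)| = 7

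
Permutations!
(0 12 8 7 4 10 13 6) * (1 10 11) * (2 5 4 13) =(0 12 8 7 13 6)(1 10 2 5 4 11) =[12, 10, 5, 3, 11, 4, 0, 13, 7, 9, 2, 1, 8, 6]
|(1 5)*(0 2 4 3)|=4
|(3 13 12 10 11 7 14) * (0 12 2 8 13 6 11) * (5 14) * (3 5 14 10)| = 9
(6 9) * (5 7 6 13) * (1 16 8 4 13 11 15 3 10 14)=[0, 16, 2, 10, 13, 7, 9, 6, 4, 11, 14, 15, 12, 5, 1, 3, 8]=(1 16 8 4 13 5 7 6 9 11 15 3 10 14)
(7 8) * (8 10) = (7 10 8) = [0, 1, 2, 3, 4, 5, 6, 10, 7, 9, 8]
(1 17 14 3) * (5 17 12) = (1 12 5 17 14 3) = [0, 12, 2, 1, 4, 17, 6, 7, 8, 9, 10, 11, 5, 13, 3, 15, 16, 14]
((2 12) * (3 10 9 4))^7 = ((2 12)(3 10 9 4))^7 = (2 12)(3 4 9 10)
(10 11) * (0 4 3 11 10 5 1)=(0 4 3 11 5 1)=[4, 0, 2, 11, 3, 1, 6, 7, 8, 9, 10, 5]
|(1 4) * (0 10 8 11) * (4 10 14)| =7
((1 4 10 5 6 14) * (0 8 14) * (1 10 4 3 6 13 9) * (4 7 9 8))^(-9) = ((0 4 7 9 1 3 6)(5 13 8 14 10))^(-9) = (0 3 9 4 6 1 7)(5 13 8 14 10)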